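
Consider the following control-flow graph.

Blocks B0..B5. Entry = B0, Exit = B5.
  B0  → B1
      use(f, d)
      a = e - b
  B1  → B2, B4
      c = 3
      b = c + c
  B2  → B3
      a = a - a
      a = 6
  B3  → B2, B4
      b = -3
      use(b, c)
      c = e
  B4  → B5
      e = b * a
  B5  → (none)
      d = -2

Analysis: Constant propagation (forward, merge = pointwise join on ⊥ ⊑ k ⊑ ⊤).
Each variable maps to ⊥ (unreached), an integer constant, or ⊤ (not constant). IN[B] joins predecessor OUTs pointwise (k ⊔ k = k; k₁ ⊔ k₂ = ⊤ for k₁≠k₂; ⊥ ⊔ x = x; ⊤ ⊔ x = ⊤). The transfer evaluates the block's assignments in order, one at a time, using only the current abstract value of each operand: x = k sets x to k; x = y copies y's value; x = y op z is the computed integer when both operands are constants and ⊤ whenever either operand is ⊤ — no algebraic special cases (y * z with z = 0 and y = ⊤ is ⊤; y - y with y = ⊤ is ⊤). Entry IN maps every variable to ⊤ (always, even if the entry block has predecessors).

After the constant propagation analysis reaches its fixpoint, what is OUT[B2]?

Per-block solution:
  B0:   IN=(all ⊤)   OUT=(all ⊤)
  B1:   IN=(all ⊤)   OUT={b:6, c:3; rest ⊤}
  B2:   IN=(all ⊤)   OUT={a:6; rest ⊤}
  B3:   IN={a:6; rest ⊤}   OUT={a:6, b:-3; rest ⊤}
  B4:   IN=(all ⊤)   OUT=(all ⊤)
  B5:   IN=(all ⊤)   OUT={d:-2; rest ⊤}

Merge at B2: IN[B2] = OUT[B1] ⊔ OUT[B3] = {a: ⊤, b: ⊤, c: ⊤, d: ⊤, e: ⊤, f: ⊤}
Applying B2's transfer function to that IN value gives OUT[B2] (row B2 above).

Answer: {a: 6, b: ⊤, c: ⊤, d: ⊤, e: ⊤, f: ⊤}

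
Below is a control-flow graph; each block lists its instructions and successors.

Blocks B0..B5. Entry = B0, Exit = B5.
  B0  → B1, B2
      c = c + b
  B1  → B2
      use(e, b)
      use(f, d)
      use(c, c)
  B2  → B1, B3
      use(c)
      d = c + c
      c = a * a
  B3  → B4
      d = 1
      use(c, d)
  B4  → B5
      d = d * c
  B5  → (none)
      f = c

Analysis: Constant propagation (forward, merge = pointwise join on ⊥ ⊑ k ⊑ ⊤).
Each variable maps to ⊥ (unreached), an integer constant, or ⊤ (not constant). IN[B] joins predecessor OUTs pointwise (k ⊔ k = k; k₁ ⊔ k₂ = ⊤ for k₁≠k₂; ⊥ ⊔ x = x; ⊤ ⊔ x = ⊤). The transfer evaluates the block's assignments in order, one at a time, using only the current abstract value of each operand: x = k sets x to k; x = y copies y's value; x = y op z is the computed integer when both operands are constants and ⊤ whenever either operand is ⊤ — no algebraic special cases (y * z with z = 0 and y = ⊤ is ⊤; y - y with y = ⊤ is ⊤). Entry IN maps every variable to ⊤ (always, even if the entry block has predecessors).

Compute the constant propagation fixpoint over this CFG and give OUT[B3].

Fixpoint table:
  B0: | IN=(all ⊤) | OUT=(all ⊤)
  B1: | IN=(all ⊤) | OUT=(all ⊤)
  B2: | IN=(all ⊤) | OUT=(all ⊤)
  B3: | IN=(all ⊤) | OUT={d:1; rest ⊤}
  B4: | IN={d:1; rest ⊤} | OUT=(all ⊤)
  B5: | IN=(all ⊤) | OUT=(all ⊤)

Merge at B3: IN[B3] = OUT[B2] = {a: ⊤, b: ⊤, c: ⊤, d: ⊤, e: ⊤, f: ⊤}
Applying B3's transfer function to that IN value gives OUT[B3] (row B3 above).

Answer: {a: ⊤, b: ⊤, c: ⊤, d: 1, e: ⊤, f: ⊤}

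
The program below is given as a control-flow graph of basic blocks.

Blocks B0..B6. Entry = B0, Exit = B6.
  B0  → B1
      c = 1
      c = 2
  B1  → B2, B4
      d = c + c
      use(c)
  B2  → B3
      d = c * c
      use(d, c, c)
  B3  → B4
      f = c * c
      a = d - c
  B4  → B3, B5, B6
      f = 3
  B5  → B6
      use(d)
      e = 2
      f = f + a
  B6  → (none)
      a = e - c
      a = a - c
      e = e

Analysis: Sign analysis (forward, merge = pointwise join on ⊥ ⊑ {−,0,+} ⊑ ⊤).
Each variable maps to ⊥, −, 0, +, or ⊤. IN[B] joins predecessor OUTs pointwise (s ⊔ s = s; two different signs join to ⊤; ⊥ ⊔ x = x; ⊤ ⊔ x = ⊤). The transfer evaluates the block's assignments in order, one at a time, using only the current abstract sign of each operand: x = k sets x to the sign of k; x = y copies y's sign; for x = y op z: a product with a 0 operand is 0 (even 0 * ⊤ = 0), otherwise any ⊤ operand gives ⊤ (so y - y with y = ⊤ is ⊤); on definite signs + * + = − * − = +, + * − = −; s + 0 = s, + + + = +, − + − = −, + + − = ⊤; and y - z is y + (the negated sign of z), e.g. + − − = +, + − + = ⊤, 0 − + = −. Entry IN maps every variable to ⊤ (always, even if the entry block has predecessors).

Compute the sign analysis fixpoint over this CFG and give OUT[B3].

Answer: {a: ⊤, b: ⊤, c: +, d: +, e: ⊤, f: +}

Working:
Fixpoint table:
  B0: | IN=(all ⊤) | OUT={c:+; rest ⊤}
  B1: | IN={c:+; rest ⊤} | OUT={c:+, d:+; rest ⊤}
  B2: | IN={c:+, d:+; rest ⊤} | OUT={c:+, d:+; rest ⊤}
  B3: | IN={c:+, d:+; rest ⊤} | OUT={c:+, d:+, f:+; rest ⊤}
  B4: | IN={c:+, d:+; rest ⊤} | OUT={c:+, d:+, f:+; rest ⊤}
  B5: | IN={c:+, d:+, f:+; rest ⊤} | OUT={c:+, d:+, e:+; rest ⊤}
  B6: | IN={c:+, d:+; rest ⊤} | OUT={c:+, d:+; rest ⊤}

Merge at B3: IN[B3] = OUT[B2] ⊔ OUT[B4] = {a: ⊤, b: ⊤, c: +, d: +, e: ⊤, f: ⊤}
Applying B3's transfer function to that IN value gives OUT[B3] (row B3 above).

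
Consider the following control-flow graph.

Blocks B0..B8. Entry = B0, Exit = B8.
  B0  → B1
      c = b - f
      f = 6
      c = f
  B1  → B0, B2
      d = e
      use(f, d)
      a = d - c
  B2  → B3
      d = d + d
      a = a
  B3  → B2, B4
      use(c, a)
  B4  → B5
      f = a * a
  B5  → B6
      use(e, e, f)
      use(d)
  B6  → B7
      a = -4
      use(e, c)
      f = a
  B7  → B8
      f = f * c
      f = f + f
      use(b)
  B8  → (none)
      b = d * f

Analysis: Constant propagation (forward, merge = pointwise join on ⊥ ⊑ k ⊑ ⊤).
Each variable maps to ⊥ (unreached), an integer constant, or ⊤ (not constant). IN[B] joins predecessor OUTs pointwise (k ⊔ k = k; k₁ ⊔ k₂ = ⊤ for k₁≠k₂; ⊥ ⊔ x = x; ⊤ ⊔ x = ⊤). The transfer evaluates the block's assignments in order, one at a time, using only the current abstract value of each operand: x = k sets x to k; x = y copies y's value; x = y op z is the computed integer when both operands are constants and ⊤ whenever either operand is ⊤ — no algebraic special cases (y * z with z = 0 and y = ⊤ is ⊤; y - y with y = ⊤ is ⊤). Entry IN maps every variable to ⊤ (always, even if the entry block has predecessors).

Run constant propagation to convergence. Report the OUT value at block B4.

Answer: {a: ⊤, b: ⊤, c: 6, d: ⊤, e: ⊤, f: ⊤}

Trace:
Per-block solution:
  B0: | IN=(all ⊤) | OUT={c:6, f:6; rest ⊤}
  B1: | IN={c:6, f:6; rest ⊤} | OUT={c:6, f:6; rest ⊤}
  B2: | IN={c:6, f:6; rest ⊤} | OUT={c:6, f:6; rest ⊤}
  B3: | IN={c:6, f:6; rest ⊤} | OUT={c:6, f:6; rest ⊤}
  B4: | IN={c:6, f:6; rest ⊤} | OUT={c:6; rest ⊤}
  B5: | IN={c:6; rest ⊤} | OUT={c:6; rest ⊤}
  B6: | IN={c:6; rest ⊤} | OUT={a:-4, c:6, f:-4; rest ⊤}
  B7: | IN={a:-4, c:6, f:-4; rest ⊤} | OUT={a:-4, c:6, f:-48; rest ⊤}
  B8: | IN={a:-4, c:6, f:-48; rest ⊤} | OUT={a:-4, c:6, f:-48; rest ⊤}

Merge at B4: IN[B4] = OUT[B3] = {a: ⊤, b: ⊤, c: 6, d: ⊤, e: ⊤, f: 6}
Applying B4's transfer function to that IN value gives OUT[B4] (row B4 above).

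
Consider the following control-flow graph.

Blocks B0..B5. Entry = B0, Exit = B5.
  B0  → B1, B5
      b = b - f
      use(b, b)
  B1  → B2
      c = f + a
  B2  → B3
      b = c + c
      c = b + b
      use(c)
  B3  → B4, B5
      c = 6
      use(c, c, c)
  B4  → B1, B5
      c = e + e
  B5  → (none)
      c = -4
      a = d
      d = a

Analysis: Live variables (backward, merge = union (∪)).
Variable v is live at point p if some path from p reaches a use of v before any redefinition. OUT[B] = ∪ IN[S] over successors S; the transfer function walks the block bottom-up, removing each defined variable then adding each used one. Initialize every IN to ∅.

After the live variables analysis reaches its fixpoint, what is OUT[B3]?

Answer: {a, d, e, f}

Trace:
Per-block solution:
  B0:   IN={a, b, d, e, f}   OUT={a, d, e, f}
  B1:   IN={a, d, e, f}   OUT={a, c, d, e, f}
  B2:   IN={a, c, d, e, f}   OUT={a, d, e, f}
  B3:   IN={a, d, e, f}   OUT={a, d, e, f}
  B4:   IN={a, d, e, f}   OUT={a, d, e, f}
  B5:   IN={d}   OUT={}

Merge at B3: OUT[B3] = IN[B4] ⊔ IN[B5] = {a, d, e, f}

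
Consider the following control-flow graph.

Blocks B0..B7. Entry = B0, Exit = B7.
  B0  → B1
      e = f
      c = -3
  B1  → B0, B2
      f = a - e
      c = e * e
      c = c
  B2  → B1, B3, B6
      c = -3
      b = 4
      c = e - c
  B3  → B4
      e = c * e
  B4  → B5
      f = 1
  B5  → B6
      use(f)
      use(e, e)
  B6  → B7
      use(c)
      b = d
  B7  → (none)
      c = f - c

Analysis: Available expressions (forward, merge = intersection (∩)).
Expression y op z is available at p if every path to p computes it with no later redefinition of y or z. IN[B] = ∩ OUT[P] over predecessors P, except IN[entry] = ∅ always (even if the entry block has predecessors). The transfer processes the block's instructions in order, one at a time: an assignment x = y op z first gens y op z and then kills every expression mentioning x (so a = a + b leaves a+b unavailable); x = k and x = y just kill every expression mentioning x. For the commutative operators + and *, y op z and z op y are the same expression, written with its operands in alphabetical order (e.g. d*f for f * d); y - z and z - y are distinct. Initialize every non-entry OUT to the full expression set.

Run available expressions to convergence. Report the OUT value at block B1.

Fixpoint table:
  B0: | IN={} | OUT={}
  B1: | IN={} | OUT={a-e, e*e}
  B2: | IN={a-e, e*e} | OUT={a-e, e*e}
  B3: | IN={a-e, e*e} | OUT={}
  B4: | IN={} | OUT={}
  B5: | IN={} | OUT={}
  B6: | IN={} | OUT={}
  B7: | IN={} | OUT={}

Merge at B1: IN[B1] = OUT[B0] ∩ OUT[B2] = {}
Applying B1's transfer function to that IN value gives OUT[B1] (row B1 above).

Answer: {a-e, e*e}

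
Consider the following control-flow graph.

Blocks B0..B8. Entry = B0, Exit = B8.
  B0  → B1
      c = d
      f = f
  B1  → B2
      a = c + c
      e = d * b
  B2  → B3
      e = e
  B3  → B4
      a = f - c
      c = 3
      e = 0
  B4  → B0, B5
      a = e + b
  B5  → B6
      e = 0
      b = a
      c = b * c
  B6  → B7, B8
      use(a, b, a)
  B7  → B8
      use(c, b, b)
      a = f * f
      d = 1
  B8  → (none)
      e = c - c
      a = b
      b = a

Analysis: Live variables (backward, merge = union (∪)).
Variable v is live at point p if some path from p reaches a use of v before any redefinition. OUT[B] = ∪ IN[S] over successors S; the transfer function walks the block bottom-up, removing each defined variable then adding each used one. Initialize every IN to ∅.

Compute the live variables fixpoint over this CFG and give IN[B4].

Converged values:
  B0:  IN={b, d, f}  OUT={b, c, d, f}
  B1:  IN={b, c, d, f}  OUT={b, c, d, e, f}
  B2:  IN={b, c, d, e, f}  OUT={b, c, d, f}
  B3:  IN={b, c, d, f}  OUT={b, c, d, e, f}
  B4:  IN={b, c, d, e, f}  OUT={a, b, c, d, f}
  B5:  IN={a, c, f}  OUT={a, b, c, f}
  B6:  IN={a, b, c, f}  OUT={b, c, f}
  B7:  IN={b, c, f}  OUT={b, c}
  B8:  IN={b, c}  OUT={}

Merge at B4: OUT[B4] = IN[B0] ⊔ IN[B5] = {a, b, c, d, f}
Applying B4's transfer function to that OUT value gives IN[B4] (row B4 above).

Answer: {b, c, d, e, f}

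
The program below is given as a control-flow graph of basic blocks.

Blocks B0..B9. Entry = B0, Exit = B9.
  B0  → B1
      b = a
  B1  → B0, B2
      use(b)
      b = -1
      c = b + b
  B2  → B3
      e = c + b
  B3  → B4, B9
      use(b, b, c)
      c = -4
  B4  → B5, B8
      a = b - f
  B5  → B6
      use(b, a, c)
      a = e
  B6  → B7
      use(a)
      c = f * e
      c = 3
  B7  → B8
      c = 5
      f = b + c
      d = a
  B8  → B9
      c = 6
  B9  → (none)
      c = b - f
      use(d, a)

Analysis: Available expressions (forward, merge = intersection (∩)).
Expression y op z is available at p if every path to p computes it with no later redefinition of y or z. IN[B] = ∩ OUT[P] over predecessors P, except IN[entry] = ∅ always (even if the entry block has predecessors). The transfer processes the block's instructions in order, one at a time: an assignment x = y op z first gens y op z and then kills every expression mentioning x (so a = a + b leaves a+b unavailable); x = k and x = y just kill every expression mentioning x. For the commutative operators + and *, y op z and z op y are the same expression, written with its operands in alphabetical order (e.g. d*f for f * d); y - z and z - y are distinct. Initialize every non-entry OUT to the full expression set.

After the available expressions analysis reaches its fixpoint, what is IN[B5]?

Answer: {b+b, b-f}

Working:
Fixpoint table:
  B0:   IN={}   OUT={}
  B1:   IN={}   OUT={b+b}
  B2:   IN={b+b}   OUT={b+b, b+c}
  B3:   IN={b+b, b+c}   OUT={b+b}
  B4:   IN={b+b}   OUT={b+b, b-f}
  B5:   IN={b+b, b-f}   OUT={b+b, b-f}
  B6:   IN={b+b, b-f}   OUT={b+b, b-f, e*f}
  B7:   IN={b+b, b-f, e*f}   OUT={b+b, b+c}
  B8:   IN={b+b}   OUT={b+b}
  B9:   IN={b+b}   OUT={b+b, b-f}

Merge at B5: IN[B5] = OUT[B4] = {b+b, b-f}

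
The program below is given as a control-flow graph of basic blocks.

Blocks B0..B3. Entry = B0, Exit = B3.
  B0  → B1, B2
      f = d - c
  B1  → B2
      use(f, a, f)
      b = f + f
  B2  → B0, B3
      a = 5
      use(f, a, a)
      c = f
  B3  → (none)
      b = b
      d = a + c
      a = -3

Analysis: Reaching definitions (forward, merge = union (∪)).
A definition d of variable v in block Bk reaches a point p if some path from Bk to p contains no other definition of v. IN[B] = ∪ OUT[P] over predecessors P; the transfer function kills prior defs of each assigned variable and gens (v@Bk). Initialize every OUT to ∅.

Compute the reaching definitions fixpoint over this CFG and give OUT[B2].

Answer: {a@B2, b@B1, c@B2, f@B0}

Working:
Per-block solution:
  B0:  IN={a@B2, b@B1, c@B2, f@B0}  OUT={a@B2, b@B1, c@B2, f@B0}
  B1:  IN={a@B2, b@B1, c@B2, f@B0}  OUT={a@B2, b@B1, c@B2, f@B0}
  B2:  IN={a@B2, b@B1, c@B2, f@B0}  OUT={a@B2, b@B1, c@B2, f@B0}
  B3:  IN={a@B2, b@B1, c@B2, f@B0}  OUT={a@B3, b@B3, c@B2, d@B3, f@B0}

Merge at B2: IN[B2] = OUT[B0] ⊔ OUT[B1] = {a@B2, b@B1, c@B2, f@B0}
Applying B2's transfer function to that IN value gives OUT[B2] (row B2 above).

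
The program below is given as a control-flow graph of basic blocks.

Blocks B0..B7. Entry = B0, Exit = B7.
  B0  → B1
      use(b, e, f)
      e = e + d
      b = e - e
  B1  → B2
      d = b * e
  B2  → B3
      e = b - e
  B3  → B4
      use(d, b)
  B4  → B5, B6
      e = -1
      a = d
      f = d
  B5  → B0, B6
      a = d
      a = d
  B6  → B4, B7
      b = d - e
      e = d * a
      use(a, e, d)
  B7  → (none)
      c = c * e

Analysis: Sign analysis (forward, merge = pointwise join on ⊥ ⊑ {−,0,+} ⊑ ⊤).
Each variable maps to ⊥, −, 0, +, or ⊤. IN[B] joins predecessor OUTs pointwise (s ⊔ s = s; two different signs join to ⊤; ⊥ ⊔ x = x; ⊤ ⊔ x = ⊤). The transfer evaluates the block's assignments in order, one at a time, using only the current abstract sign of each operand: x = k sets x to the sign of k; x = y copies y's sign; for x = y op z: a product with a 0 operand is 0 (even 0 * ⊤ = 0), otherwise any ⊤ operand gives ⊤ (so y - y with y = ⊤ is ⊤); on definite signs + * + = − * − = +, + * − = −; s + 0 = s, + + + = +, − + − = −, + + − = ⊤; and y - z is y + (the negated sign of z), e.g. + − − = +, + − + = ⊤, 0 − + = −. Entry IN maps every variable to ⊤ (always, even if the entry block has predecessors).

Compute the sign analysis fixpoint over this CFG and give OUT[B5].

Answer: {a: ⊤, b: ⊤, c: ⊤, d: ⊤, e: -, f: ⊤}

Derivation:
Fixpoint table:
  B0: | IN=(all ⊤) | OUT=(all ⊤)
  B1: | IN=(all ⊤) | OUT=(all ⊤)
  B2: | IN=(all ⊤) | OUT=(all ⊤)
  B3: | IN=(all ⊤) | OUT=(all ⊤)
  B4: | IN=(all ⊤) | OUT={e:-; rest ⊤}
  B5: | IN={e:-; rest ⊤} | OUT={e:-; rest ⊤}
  B6: | IN={e:-; rest ⊤} | OUT=(all ⊤)
  B7: | IN=(all ⊤) | OUT=(all ⊤)

Merge at B5: IN[B5] = OUT[B4] = {a: ⊤, b: ⊤, c: ⊤, d: ⊤, e: -, f: ⊤}
Applying B5's transfer function to that IN value gives OUT[B5] (row B5 above).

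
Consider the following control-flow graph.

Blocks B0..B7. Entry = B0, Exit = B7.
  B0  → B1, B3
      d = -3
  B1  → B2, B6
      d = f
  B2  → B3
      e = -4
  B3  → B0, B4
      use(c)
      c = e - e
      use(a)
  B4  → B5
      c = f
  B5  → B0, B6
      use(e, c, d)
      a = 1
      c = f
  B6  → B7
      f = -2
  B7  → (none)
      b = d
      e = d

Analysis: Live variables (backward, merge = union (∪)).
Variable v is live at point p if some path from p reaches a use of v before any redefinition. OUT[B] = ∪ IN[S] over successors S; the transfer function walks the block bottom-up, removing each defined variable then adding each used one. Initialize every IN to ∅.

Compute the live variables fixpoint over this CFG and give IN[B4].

Per-block solution:
  B0: | IN={a, c, e, f} | OUT={a, c, d, e, f}
  B1: | IN={a, c, f} | OUT={a, c, d, f}
  B2: | IN={a, c, d, f} | OUT={a, c, d, e, f}
  B3: | IN={a, c, d, e, f} | OUT={a, c, d, e, f}
  B4: | IN={d, e, f} | OUT={c, d, e, f}
  B5: | IN={c, d, e, f} | OUT={a, c, d, e, f}
  B6: | IN={d} | OUT={d}
  B7: | IN={d} | OUT={}

Merge at B4: OUT[B4] = IN[B5] = {c, d, e, f}
Applying B4's transfer function to that OUT value gives IN[B4] (row B4 above).

Answer: {d, e, f}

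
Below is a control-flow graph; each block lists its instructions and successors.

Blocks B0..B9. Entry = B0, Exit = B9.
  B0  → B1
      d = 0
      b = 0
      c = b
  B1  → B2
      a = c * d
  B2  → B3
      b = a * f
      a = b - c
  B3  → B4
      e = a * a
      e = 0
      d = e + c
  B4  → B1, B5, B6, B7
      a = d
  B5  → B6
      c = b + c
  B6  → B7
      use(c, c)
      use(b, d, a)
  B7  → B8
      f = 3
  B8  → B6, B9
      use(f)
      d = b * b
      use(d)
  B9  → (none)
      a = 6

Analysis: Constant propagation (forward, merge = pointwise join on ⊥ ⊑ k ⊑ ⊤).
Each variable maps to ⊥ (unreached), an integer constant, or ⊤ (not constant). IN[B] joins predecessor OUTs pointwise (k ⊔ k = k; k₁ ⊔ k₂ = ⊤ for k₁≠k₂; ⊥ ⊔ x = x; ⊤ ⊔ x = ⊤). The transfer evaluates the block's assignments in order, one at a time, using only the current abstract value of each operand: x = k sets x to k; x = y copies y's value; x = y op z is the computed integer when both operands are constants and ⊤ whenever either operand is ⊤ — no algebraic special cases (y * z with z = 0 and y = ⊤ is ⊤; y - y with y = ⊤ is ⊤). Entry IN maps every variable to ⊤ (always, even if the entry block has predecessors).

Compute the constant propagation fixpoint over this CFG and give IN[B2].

Answer: {a: 0, b: ⊤, c: 0, d: 0, e: ⊤, f: ⊤}

Trace:
Per-block solution:
  B0:   IN=(all ⊤)   OUT={b:0, c:0, d:0; rest ⊤}
  B1:   IN={c:0, d:0; rest ⊤}   OUT={a:0, c:0, d:0; rest ⊤}
  B2:   IN={a:0, c:0, d:0; rest ⊤}   OUT={c:0, d:0; rest ⊤}
  B3:   IN={c:0, d:0; rest ⊤}   OUT={c:0, d:0, e:0; rest ⊤}
  B4:   IN={c:0, d:0, e:0; rest ⊤}   OUT={a:0, c:0, d:0, e:0; rest ⊤}
  B5:   IN={a:0, c:0, d:0, e:0; rest ⊤}   OUT={a:0, d:0, e:0; rest ⊤}
  B6:   IN={a:0, e:0; rest ⊤}   OUT={a:0, e:0; rest ⊤}
  B7:   IN={a:0, e:0; rest ⊤}   OUT={a:0, e:0, f:3; rest ⊤}
  B8:   IN={a:0, e:0, f:3; rest ⊤}   OUT={a:0, e:0, f:3; rest ⊤}
  B9:   IN={a:0, e:0, f:3; rest ⊤}   OUT={a:6, e:0, f:3; rest ⊤}

Merge at B2: IN[B2] = OUT[B1] = {a: 0, b: ⊤, c: 0, d: 0, e: ⊤, f: ⊤}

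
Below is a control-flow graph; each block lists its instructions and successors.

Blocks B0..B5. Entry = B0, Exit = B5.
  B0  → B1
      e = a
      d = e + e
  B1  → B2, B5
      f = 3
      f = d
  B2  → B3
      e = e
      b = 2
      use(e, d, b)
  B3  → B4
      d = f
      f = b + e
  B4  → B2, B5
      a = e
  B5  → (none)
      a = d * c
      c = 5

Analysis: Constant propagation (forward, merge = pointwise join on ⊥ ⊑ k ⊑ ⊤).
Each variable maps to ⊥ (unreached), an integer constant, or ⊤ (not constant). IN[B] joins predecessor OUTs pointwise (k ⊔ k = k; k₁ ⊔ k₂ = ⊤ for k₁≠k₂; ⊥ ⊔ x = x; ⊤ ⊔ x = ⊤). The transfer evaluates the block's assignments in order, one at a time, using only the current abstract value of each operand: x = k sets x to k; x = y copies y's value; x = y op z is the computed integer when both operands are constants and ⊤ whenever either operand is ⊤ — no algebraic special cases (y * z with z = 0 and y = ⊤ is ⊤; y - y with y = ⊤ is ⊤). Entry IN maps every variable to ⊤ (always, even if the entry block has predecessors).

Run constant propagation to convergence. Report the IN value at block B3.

Answer: {a: ⊤, b: 2, c: ⊤, d: ⊤, e: ⊤, f: ⊤}

Working:
Fixpoint table:
  B0: | IN=(all ⊤) | OUT=(all ⊤)
  B1: | IN=(all ⊤) | OUT=(all ⊤)
  B2: | IN=(all ⊤) | OUT={b:2; rest ⊤}
  B3: | IN={b:2; rest ⊤} | OUT={b:2; rest ⊤}
  B4: | IN={b:2; rest ⊤} | OUT={b:2; rest ⊤}
  B5: | IN=(all ⊤) | OUT={c:5; rest ⊤}

Merge at B3: IN[B3] = OUT[B2] = {a: ⊤, b: 2, c: ⊤, d: ⊤, e: ⊤, f: ⊤}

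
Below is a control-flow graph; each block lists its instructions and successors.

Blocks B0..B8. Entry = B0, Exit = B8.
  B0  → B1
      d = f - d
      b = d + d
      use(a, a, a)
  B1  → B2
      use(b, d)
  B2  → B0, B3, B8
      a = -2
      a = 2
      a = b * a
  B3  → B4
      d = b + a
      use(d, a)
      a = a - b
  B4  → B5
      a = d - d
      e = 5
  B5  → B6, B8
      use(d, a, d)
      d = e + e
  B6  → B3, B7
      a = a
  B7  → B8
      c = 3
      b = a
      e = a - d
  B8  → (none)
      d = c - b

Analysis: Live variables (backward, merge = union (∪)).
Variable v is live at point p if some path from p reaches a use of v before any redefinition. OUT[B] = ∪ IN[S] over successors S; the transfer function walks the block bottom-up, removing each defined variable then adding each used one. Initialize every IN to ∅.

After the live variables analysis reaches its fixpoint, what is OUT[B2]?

Fixpoint table:
  B0:   IN={a, c, d, f}   OUT={b, c, d, f}
  B1:   IN={b, c, d, f}   OUT={b, c, d, f}
  B2:   IN={b, c, d, f}   OUT={a, b, c, d, f}
  B3:   IN={a, b, c}   OUT={b, c, d}
  B4:   IN={b, c, d}   OUT={a, b, c, d, e}
  B5:   IN={a, b, c, d, e}   OUT={a, b, c, d}
  B6:   IN={a, b, c, d}   OUT={a, b, c, d}
  B7:   IN={a, d}   OUT={b, c}
  B8:   IN={b, c}   OUT={}

Merge at B2: OUT[B2] = IN[B0] ⊔ IN[B3] ⊔ IN[B8] = {a, b, c, d, f}

Answer: {a, b, c, d, f}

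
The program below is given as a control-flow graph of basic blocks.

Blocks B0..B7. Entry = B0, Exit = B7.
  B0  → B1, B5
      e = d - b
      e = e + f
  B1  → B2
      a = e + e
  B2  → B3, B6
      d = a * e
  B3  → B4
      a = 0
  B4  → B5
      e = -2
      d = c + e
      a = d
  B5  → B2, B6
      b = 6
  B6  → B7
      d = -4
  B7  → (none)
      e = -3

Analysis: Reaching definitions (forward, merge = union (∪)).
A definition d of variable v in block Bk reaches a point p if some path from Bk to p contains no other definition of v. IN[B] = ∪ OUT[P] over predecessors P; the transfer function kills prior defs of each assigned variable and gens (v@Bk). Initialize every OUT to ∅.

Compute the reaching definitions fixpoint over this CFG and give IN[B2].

Per-block solution:
  B0:  IN={}  OUT={e@B0}
  B1:  IN={e@B0}  OUT={a@B1, e@B0}
  B2:  IN={a@B1, a@B4, b@B5, d@B4, e@B0, e@B4}  OUT={a@B1, a@B4, b@B5, d@B2, e@B0, e@B4}
  B3:  IN={a@B1, a@B4, b@B5, d@B2, e@B0, e@B4}  OUT={a@B3, b@B5, d@B2, e@B0, e@B4}
  B4:  IN={a@B3, b@B5, d@B2, e@B0, e@B4}  OUT={a@B4, b@B5, d@B4, e@B4}
  B5:  IN={a@B4, b@B5, d@B4, e@B0, e@B4}  OUT={a@B4, b@B5, d@B4, e@B0, e@B4}
  B6:  IN={a@B1, a@B4, b@B5, d@B2, d@B4, e@B0, e@B4}  OUT={a@B1, a@B4, b@B5, d@B6, e@B0, e@B4}
  B7:  IN={a@B1, a@B4, b@B5, d@B6, e@B0, e@B4}  OUT={a@B1, a@B4, b@B5, d@B6, e@B7}

Merge at B2: IN[B2] = OUT[B1] ⊔ OUT[B5] = {a@B1, a@B4, b@B5, d@B4, e@B0, e@B4}

Answer: {a@B1, a@B4, b@B5, d@B4, e@B0, e@B4}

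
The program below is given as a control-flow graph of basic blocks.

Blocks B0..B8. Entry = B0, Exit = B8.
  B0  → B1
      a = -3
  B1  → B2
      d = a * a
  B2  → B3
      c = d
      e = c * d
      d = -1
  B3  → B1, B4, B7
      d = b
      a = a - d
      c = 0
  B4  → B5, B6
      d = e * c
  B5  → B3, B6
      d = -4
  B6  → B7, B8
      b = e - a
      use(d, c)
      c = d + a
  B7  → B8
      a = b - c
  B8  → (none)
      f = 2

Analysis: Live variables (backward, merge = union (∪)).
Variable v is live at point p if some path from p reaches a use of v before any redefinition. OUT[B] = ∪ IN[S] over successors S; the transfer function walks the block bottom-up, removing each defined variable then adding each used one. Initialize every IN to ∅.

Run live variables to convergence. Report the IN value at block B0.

Answer: {b}

Trace:
Fixpoint table:
  B0:   IN={b}   OUT={a, b}
  B1:   IN={a, b}   OUT={a, b, d}
  B2:   IN={a, b, d}   OUT={a, b, e}
  B3:   IN={a, b, e}   OUT={a, b, c, e}
  B4:   IN={a, b, c, e}   OUT={a, b, c, d, e}
  B5:   IN={a, b, c, e}   OUT={a, b, c, d, e}
  B6:   IN={a, c, d, e}   OUT={b, c}
  B7:   IN={b, c}   OUT={}
  B8:   IN={}   OUT={}

Merge at B0: OUT[B0] = IN[B1] = {a, b}
Applying B0's transfer function to that OUT value gives IN[B0] (row B0 above).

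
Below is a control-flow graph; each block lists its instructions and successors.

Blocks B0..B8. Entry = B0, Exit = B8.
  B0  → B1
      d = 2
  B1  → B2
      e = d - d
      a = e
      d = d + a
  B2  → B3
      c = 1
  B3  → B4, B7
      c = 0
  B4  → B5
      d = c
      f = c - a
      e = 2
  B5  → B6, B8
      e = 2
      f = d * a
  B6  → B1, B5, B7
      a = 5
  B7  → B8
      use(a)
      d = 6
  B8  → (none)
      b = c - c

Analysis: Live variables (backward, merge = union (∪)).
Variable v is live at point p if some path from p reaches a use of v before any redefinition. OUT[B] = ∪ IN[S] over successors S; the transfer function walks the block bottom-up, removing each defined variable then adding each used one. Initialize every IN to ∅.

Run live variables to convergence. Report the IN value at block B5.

Answer: {a, c, d}

Derivation:
Converged values:
  B0: | IN={} | OUT={d}
  B1: | IN={d} | OUT={a}
  B2: | IN={a} | OUT={a}
  B3: | IN={a} | OUT={a, c}
  B4: | IN={a, c} | OUT={a, c, d}
  B5: | IN={a, c, d} | OUT={c, d}
  B6: | IN={c, d} | OUT={a, c, d}
  B7: | IN={a, c} | OUT={c}
  B8: | IN={c} | OUT={}

Merge at B5: OUT[B5] = IN[B6] ⊔ IN[B8] = {c, d}
Applying B5's transfer function to that OUT value gives IN[B5] (row B5 above).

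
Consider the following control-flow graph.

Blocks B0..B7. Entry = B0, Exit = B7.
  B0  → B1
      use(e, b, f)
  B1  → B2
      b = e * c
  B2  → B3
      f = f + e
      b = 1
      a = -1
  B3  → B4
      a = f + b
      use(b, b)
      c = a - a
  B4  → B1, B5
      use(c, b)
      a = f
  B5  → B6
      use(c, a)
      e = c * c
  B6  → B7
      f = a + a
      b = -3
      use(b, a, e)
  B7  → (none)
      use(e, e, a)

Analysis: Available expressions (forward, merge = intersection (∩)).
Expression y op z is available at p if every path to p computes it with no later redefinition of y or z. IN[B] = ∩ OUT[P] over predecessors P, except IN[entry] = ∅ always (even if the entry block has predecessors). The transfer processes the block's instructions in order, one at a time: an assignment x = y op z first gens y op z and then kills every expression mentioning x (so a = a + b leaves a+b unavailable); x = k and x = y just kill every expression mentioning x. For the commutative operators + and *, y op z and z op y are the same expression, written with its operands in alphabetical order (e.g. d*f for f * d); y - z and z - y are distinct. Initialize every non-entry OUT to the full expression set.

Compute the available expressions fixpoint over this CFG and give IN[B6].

Answer: {b+f, c*c}

Trace:
Converged values:
  B0:   IN={}   OUT={}
  B1:   IN={}   OUT={c*e}
  B2:   IN={c*e}   OUT={c*e}
  B3:   IN={c*e}   OUT={a-a, b+f}
  B4:   IN={a-a, b+f}   OUT={b+f}
  B5:   IN={b+f}   OUT={b+f, c*c}
  B6:   IN={b+f, c*c}   OUT={a+a, c*c}
  B7:   IN={a+a, c*c}   OUT={a+a, c*c}

Merge at B6: IN[B6] = OUT[B5] = {b+f, c*c}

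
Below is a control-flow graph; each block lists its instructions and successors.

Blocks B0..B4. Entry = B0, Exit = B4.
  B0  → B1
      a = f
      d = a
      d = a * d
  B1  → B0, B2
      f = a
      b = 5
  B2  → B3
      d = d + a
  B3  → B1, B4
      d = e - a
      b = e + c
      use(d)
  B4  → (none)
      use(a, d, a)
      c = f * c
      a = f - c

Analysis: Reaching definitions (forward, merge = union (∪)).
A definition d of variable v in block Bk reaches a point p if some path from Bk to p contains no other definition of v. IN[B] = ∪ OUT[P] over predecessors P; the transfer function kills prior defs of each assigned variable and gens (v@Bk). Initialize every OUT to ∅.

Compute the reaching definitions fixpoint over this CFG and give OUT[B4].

Answer: {a@B4, b@B3, c@B4, d@B3, f@B1}

Working:
Converged values:
  B0:   IN={a@B0, b@B1, d@B0, d@B3, f@B1}   OUT={a@B0, b@B1, d@B0, f@B1}
  B1:   IN={a@B0, b@B1, b@B3, d@B0, d@B3, f@B1}   OUT={a@B0, b@B1, d@B0, d@B3, f@B1}
  B2:   IN={a@B0, b@B1, d@B0, d@B3, f@B1}   OUT={a@B0, b@B1, d@B2, f@B1}
  B3:   IN={a@B0, b@B1, d@B2, f@B1}   OUT={a@B0, b@B3, d@B3, f@B1}
  B4:   IN={a@B0, b@B3, d@B3, f@B1}   OUT={a@B4, b@B3, c@B4, d@B3, f@B1}

Merge at B4: IN[B4] = OUT[B3] = {a@B0, b@B3, d@B3, f@B1}
Applying B4's transfer function to that IN value gives OUT[B4] (row B4 above).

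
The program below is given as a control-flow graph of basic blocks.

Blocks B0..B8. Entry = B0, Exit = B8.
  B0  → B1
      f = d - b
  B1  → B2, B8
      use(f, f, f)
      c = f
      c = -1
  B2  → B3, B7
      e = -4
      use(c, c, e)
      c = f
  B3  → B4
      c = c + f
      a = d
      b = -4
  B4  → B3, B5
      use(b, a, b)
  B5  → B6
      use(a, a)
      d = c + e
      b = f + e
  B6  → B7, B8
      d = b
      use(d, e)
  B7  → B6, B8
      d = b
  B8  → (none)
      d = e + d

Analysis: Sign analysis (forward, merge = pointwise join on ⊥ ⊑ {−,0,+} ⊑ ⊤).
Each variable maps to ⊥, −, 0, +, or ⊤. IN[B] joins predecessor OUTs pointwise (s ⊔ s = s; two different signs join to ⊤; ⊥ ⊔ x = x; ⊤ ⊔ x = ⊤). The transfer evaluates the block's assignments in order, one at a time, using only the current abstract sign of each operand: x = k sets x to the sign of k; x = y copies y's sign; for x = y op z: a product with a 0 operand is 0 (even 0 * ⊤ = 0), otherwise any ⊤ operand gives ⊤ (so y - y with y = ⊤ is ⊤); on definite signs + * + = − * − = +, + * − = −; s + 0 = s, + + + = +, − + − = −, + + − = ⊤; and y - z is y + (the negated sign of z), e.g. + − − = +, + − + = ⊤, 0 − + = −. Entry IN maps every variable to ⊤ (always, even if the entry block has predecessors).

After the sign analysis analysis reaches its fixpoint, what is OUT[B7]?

Converged values:
  B0: | IN=(all ⊤) | OUT=(all ⊤)
  B1: | IN=(all ⊤) | OUT={c:-; rest ⊤}
  B2: | IN={c:-; rest ⊤} | OUT={e:-; rest ⊤}
  B3: | IN={e:-; rest ⊤} | OUT={b:-, e:-; rest ⊤}
  B4: | IN={b:-, e:-; rest ⊤} | OUT={b:-, e:-; rest ⊤}
  B5: | IN={b:-, e:-; rest ⊤} | OUT={e:-; rest ⊤}
  B6: | IN={e:-; rest ⊤} | OUT={e:-; rest ⊤}
  B7: | IN={e:-; rest ⊤} | OUT={e:-; rest ⊤}
  B8: | IN=(all ⊤) | OUT=(all ⊤)

Merge at B7: IN[B7] = OUT[B2] ⊔ OUT[B6] = {a: ⊤, b: ⊤, c: ⊤, d: ⊤, e: -, f: ⊤}
Applying B7's transfer function to that IN value gives OUT[B7] (row B7 above).

Answer: {a: ⊤, b: ⊤, c: ⊤, d: ⊤, e: -, f: ⊤}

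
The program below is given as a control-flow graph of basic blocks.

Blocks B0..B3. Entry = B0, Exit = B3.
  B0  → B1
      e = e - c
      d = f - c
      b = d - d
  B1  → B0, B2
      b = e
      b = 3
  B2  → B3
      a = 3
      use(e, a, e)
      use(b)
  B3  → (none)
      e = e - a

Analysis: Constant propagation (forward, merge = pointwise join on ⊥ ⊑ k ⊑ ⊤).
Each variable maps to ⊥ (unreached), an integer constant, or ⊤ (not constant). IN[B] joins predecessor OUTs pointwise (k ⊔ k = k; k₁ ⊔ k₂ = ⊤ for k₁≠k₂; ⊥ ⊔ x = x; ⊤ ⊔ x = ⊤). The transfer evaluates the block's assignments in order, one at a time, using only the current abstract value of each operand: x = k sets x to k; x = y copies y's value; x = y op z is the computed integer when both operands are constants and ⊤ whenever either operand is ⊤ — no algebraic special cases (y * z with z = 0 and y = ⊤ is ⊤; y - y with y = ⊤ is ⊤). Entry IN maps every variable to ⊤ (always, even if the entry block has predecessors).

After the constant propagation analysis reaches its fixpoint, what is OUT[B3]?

Per-block solution:
  B0:  IN=(all ⊤)  OUT=(all ⊤)
  B1:  IN=(all ⊤)  OUT={b:3; rest ⊤}
  B2:  IN={b:3; rest ⊤}  OUT={a:3, b:3; rest ⊤}
  B3:  IN={a:3, b:3; rest ⊤}  OUT={a:3, b:3; rest ⊤}

Merge at B3: IN[B3] = OUT[B2] = {a: 3, b: 3, c: ⊤, d: ⊤, e: ⊤, f: ⊤}
Applying B3's transfer function to that IN value gives OUT[B3] (row B3 above).

Answer: {a: 3, b: 3, c: ⊤, d: ⊤, e: ⊤, f: ⊤}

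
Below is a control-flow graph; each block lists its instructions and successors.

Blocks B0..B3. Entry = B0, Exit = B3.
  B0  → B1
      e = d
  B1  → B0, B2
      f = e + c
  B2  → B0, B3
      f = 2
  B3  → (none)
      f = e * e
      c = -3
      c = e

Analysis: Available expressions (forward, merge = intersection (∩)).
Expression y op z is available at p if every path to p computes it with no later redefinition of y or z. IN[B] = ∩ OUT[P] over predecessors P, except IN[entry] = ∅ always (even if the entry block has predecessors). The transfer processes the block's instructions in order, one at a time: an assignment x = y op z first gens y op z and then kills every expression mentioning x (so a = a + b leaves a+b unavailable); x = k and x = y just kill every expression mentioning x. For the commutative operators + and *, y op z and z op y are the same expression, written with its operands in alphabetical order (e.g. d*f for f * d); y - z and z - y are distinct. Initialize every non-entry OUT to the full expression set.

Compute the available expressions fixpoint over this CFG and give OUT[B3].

Converged values:
  B0:  IN={}  OUT={}
  B1:  IN={}  OUT={c+e}
  B2:  IN={c+e}  OUT={c+e}
  B3:  IN={c+e}  OUT={e*e}

Merge at B3: IN[B3] = OUT[B2] = {c+e}
Applying B3's transfer function to that IN value gives OUT[B3] (row B3 above).

Answer: {e*e}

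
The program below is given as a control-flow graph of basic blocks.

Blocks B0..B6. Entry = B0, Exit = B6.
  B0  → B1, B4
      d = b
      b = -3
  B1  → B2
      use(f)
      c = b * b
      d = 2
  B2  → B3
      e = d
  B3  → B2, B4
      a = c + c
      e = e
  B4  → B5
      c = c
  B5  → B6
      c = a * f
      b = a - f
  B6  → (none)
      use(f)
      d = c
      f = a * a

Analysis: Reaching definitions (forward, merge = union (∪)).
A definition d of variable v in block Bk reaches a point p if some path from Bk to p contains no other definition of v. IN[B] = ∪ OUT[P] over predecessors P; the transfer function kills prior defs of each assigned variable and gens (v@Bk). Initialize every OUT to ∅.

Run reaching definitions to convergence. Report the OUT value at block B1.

Answer: {b@B0, c@B1, d@B1}

Trace:
Per-block solution:
  B0: | IN={} | OUT={b@B0, d@B0}
  B1: | IN={b@B0, d@B0} | OUT={b@B0, c@B1, d@B1}
  B2: | IN={a@B3, b@B0, c@B1, d@B1, e@B3} | OUT={a@B3, b@B0, c@B1, d@B1, e@B2}
  B3: | IN={a@B3, b@B0, c@B1, d@B1, e@B2} | OUT={a@B3, b@B0, c@B1, d@B1, e@B3}
  B4: | IN={a@B3, b@B0, c@B1, d@B0, d@B1, e@B3} | OUT={a@B3, b@B0, c@B4, d@B0, d@B1, e@B3}
  B5: | IN={a@B3, b@B0, c@B4, d@B0, d@B1, e@B3} | OUT={a@B3, b@B5, c@B5, d@B0, d@B1, e@B3}
  B6: | IN={a@B3, b@B5, c@B5, d@B0, d@B1, e@B3} | OUT={a@B3, b@B5, c@B5, d@B6, e@B3, f@B6}

Merge at B1: IN[B1] = OUT[B0] = {b@B0, d@B0}
Applying B1's transfer function to that IN value gives OUT[B1] (row B1 above).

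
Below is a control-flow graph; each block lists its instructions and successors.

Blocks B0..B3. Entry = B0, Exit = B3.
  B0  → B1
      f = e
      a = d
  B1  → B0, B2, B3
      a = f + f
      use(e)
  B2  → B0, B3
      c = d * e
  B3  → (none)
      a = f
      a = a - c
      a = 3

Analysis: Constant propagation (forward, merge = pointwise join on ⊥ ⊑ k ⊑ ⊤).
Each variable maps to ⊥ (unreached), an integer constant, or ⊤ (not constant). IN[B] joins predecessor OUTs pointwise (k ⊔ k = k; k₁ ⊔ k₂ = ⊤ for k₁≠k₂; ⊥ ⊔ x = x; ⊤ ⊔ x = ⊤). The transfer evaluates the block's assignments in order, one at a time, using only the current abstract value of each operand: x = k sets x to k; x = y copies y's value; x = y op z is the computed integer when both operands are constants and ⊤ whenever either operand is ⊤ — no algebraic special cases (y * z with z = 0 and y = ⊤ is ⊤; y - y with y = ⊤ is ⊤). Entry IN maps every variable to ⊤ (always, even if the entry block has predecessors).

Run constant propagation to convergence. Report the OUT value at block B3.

Converged values:
  B0:  IN=(all ⊤)  OUT=(all ⊤)
  B1:  IN=(all ⊤)  OUT=(all ⊤)
  B2:  IN=(all ⊤)  OUT=(all ⊤)
  B3:  IN=(all ⊤)  OUT={a:3; rest ⊤}

Merge at B3: IN[B3] = OUT[B1] ⊔ OUT[B2] = {a: ⊤, b: ⊤, c: ⊤, d: ⊤, e: ⊤, f: ⊤}
Applying B3's transfer function to that IN value gives OUT[B3] (row B3 above).

Answer: {a: 3, b: ⊤, c: ⊤, d: ⊤, e: ⊤, f: ⊤}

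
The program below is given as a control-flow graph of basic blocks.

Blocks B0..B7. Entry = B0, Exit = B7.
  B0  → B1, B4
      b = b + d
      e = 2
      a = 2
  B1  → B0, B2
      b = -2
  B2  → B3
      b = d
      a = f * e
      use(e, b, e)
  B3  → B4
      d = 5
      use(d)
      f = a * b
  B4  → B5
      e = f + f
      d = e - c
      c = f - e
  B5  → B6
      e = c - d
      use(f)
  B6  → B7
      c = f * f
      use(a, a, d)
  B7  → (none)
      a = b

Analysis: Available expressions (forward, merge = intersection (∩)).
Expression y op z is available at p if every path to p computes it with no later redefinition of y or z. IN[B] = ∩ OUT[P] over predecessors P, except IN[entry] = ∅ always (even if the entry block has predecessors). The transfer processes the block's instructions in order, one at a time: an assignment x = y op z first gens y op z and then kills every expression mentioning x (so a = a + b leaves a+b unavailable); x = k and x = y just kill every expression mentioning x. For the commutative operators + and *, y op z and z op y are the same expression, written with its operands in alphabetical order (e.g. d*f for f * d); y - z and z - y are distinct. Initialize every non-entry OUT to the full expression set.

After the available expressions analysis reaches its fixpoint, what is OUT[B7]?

Converged values:
  B0:  IN={}  OUT={}
  B1:  IN={}  OUT={}
  B2:  IN={}  OUT={e*f}
  B3:  IN={e*f}  OUT={a*b}
  B4:  IN={}  OUT={f+f, f-e}
  B5:  IN={f+f, f-e}  OUT={c-d, f+f}
  B6:  IN={c-d, f+f}  OUT={f*f, f+f}
  B7:  IN={f*f, f+f}  OUT={f*f, f+f}

Merge at B7: IN[B7] = OUT[B6] = {f*f, f+f}
Applying B7's transfer function to that IN value gives OUT[B7] (row B7 above).

Answer: {f*f, f+f}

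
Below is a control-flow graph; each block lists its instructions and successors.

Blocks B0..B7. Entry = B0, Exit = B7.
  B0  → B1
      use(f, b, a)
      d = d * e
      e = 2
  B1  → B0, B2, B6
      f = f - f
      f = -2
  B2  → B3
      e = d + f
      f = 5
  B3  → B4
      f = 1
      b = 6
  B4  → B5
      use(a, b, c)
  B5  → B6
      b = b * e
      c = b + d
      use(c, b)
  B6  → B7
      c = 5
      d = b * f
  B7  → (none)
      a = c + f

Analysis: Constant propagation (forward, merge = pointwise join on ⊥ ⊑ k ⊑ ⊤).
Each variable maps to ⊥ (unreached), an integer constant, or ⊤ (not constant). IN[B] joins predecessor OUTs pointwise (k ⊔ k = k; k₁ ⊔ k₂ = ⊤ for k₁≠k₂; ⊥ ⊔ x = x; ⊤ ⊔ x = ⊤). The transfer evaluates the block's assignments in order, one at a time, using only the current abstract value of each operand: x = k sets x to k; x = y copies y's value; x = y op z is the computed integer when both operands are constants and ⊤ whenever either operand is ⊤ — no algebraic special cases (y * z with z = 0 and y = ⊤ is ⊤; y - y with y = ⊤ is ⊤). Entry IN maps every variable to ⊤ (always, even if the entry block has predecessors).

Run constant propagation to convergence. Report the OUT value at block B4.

Converged values:
  B0: | IN=(all ⊤) | OUT={e:2; rest ⊤}
  B1: | IN={e:2; rest ⊤} | OUT={e:2, f:-2; rest ⊤}
  B2: | IN={e:2, f:-2; rest ⊤} | OUT={f:5; rest ⊤}
  B3: | IN={f:5; rest ⊤} | OUT={b:6, f:1; rest ⊤}
  B4: | IN={b:6, f:1; rest ⊤} | OUT={b:6, f:1; rest ⊤}
  B5: | IN={b:6, f:1; rest ⊤} | OUT={f:1; rest ⊤}
  B6: | IN=(all ⊤) | OUT={c:5; rest ⊤}
  B7: | IN={c:5; rest ⊤} | OUT={c:5; rest ⊤}

Merge at B4: IN[B4] = OUT[B3] = {a: ⊤, b: 6, c: ⊤, d: ⊤, e: ⊤, f: 1}
Applying B4's transfer function to that IN value gives OUT[B4] (row B4 above).

Answer: {a: ⊤, b: 6, c: ⊤, d: ⊤, e: ⊤, f: 1}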